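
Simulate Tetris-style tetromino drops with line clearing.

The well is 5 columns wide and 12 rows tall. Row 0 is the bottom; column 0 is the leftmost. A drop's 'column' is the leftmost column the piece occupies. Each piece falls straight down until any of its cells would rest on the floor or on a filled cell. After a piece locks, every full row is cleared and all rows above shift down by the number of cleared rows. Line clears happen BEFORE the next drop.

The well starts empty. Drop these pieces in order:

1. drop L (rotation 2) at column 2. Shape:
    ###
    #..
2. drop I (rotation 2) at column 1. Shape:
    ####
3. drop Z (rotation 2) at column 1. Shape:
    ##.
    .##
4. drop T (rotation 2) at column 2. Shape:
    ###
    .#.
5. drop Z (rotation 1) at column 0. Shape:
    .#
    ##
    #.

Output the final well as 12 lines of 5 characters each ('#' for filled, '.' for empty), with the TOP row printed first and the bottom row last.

Drop 1: L rot2 at col 2 lands with bottom-row=0; cleared 0 line(s) (total 0); column heights now [0 0 2 2 2], max=2
Drop 2: I rot2 at col 1 lands with bottom-row=2; cleared 0 line(s) (total 0); column heights now [0 3 3 3 3], max=3
Drop 3: Z rot2 at col 1 lands with bottom-row=3; cleared 0 line(s) (total 0); column heights now [0 5 5 4 3], max=5
Drop 4: T rot2 at col 2 lands with bottom-row=4; cleared 0 line(s) (total 0); column heights now [0 5 6 6 6], max=6
Drop 5: Z rot1 at col 0 lands with bottom-row=4; cleared 1 line(s) (total 1); column heights now [5 6 5 5 3], max=6

Answer: .....
.....
.....
.....
.....
.....
.#...
####.
..##.
.####
..###
..#..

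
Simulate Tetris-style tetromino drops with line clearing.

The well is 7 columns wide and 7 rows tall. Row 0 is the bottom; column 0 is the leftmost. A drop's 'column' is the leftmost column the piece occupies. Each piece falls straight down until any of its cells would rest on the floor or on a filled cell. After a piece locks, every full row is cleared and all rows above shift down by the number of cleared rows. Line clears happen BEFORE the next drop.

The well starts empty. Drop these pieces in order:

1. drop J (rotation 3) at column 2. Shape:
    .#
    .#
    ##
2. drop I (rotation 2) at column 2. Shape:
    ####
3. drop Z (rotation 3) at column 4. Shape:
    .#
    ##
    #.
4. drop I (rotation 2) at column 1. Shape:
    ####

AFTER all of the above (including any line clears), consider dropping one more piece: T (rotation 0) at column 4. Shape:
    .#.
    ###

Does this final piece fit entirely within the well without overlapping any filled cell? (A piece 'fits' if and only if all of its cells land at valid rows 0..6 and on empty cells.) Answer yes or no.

Answer: no

Derivation:
Drop 1: J rot3 at col 2 lands with bottom-row=0; cleared 0 line(s) (total 0); column heights now [0 0 1 3 0 0 0], max=3
Drop 2: I rot2 at col 2 lands with bottom-row=3; cleared 0 line(s) (total 0); column heights now [0 0 4 4 4 4 0], max=4
Drop 3: Z rot3 at col 4 lands with bottom-row=4; cleared 0 line(s) (total 0); column heights now [0 0 4 4 6 7 0], max=7
Drop 4: I rot2 at col 1 lands with bottom-row=6; cleared 0 line(s) (total 0); column heights now [0 7 7 7 7 7 0], max=7
Test piece T rot0 at col 4 (width 3): heights before test = [0 7 7 7 7 7 0]; fits = False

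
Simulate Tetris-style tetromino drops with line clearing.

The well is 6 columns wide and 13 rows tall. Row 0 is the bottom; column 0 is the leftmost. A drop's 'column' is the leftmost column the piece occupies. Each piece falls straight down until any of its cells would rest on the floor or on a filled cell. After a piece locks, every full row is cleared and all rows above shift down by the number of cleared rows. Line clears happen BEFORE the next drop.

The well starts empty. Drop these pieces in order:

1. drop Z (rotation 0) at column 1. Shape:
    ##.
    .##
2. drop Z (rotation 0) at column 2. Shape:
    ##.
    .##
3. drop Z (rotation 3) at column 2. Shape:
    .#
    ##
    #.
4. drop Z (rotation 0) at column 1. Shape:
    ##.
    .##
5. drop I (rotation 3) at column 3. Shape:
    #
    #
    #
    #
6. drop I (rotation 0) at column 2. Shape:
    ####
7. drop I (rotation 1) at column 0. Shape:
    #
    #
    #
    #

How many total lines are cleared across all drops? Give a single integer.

Answer: 0

Derivation:
Drop 1: Z rot0 at col 1 lands with bottom-row=0; cleared 0 line(s) (total 0); column heights now [0 2 2 1 0 0], max=2
Drop 2: Z rot0 at col 2 lands with bottom-row=1; cleared 0 line(s) (total 0); column heights now [0 2 3 3 2 0], max=3
Drop 3: Z rot3 at col 2 lands with bottom-row=3; cleared 0 line(s) (total 0); column heights now [0 2 5 6 2 0], max=6
Drop 4: Z rot0 at col 1 lands with bottom-row=6; cleared 0 line(s) (total 0); column heights now [0 8 8 7 2 0], max=8
Drop 5: I rot3 at col 3 lands with bottom-row=7; cleared 0 line(s) (total 0); column heights now [0 8 8 11 2 0], max=11
Drop 6: I rot0 at col 2 lands with bottom-row=11; cleared 0 line(s) (total 0); column heights now [0 8 12 12 12 12], max=12
Drop 7: I rot1 at col 0 lands with bottom-row=0; cleared 0 line(s) (total 0); column heights now [4 8 12 12 12 12], max=12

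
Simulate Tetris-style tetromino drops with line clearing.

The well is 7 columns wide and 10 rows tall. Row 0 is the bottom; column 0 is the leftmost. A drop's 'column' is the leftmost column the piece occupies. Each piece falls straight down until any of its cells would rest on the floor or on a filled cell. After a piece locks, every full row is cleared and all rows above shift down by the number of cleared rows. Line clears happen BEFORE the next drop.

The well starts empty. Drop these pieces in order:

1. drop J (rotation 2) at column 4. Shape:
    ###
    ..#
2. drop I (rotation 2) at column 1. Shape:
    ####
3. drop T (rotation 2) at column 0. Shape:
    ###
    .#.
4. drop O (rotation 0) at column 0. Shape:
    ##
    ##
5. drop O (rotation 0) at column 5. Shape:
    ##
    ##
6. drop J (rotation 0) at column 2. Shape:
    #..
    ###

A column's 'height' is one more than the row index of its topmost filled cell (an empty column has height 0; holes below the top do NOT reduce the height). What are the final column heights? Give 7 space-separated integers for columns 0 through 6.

Drop 1: J rot2 at col 4 lands with bottom-row=0; cleared 0 line(s) (total 0); column heights now [0 0 0 0 2 2 2], max=2
Drop 2: I rot2 at col 1 lands with bottom-row=2; cleared 0 line(s) (total 0); column heights now [0 3 3 3 3 2 2], max=3
Drop 3: T rot2 at col 0 lands with bottom-row=3; cleared 0 line(s) (total 0); column heights now [5 5 5 3 3 2 2], max=5
Drop 4: O rot0 at col 0 lands with bottom-row=5; cleared 0 line(s) (total 0); column heights now [7 7 5 3 3 2 2], max=7
Drop 5: O rot0 at col 5 lands with bottom-row=2; cleared 0 line(s) (total 0); column heights now [7 7 5 3 3 4 4], max=7
Drop 6: J rot0 at col 2 lands with bottom-row=5; cleared 0 line(s) (total 0); column heights now [7 7 7 6 6 4 4], max=7

Answer: 7 7 7 6 6 4 4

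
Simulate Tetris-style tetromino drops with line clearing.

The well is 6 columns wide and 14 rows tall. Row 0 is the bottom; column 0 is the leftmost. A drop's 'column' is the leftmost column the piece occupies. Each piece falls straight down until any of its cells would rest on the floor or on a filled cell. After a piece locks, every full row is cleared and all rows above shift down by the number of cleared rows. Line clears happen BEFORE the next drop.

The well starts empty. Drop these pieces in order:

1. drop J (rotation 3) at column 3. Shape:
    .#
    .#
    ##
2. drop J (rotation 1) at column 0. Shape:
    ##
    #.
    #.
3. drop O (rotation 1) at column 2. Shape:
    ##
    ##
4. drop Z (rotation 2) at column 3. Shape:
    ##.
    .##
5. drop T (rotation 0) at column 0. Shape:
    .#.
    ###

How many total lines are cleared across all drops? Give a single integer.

Drop 1: J rot3 at col 3 lands with bottom-row=0; cleared 0 line(s) (total 0); column heights now [0 0 0 1 3 0], max=3
Drop 2: J rot1 at col 0 lands with bottom-row=0; cleared 0 line(s) (total 0); column heights now [3 3 0 1 3 0], max=3
Drop 3: O rot1 at col 2 lands with bottom-row=1; cleared 0 line(s) (total 0); column heights now [3 3 3 3 3 0], max=3
Drop 4: Z rot2 at col 3 lands with bottom-row=3; cleared 0 line(s) (total 0); column heights now [3 3 3 5 5 4], max=5
Drop 5: T rot0 at col 0 lands with bottom-row=3; cleared 0 line(s) (total 0); column heights now [4 5 4 5 5 4], max=5

Answer: 0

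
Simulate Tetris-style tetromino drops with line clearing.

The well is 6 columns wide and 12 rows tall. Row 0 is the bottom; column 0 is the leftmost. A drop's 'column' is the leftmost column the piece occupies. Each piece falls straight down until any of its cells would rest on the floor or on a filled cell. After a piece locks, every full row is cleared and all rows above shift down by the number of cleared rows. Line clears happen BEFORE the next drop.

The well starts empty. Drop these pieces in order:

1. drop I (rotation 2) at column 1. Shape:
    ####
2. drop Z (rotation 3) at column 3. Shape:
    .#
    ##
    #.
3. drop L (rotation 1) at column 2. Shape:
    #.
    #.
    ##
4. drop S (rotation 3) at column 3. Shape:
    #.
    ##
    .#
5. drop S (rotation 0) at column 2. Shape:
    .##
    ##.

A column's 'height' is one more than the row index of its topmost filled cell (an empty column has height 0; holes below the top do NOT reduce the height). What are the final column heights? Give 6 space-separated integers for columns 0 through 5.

Answer: 0 1 8 9 9 0

Derivation:
Drop 1: I rot2 at col 1 lands with bottom-row=0; cleared 0 line(s) (total 0); column heights now [0 1 1 1 1 0], max=1
Drop 2: Z rot3 at col 3 lands with bottom-row=1; cleared 0 line(s) (total 0); column heights now [0 1 1 3 4 0], max=4
Drop 3: L rot1 at col 2 lands with bottom-row=3; cleared 0 line(s) (total 0); column heights now [0 1 6 4 4 0], max=6
Drop 4: S rot3 at col 3 lands with bottom-row=4; cleared 0 line(s) (total 0); column heights now [0 1 6 7 6 0], max=7
Drop 5: S rot0 at col 2 lands with bottom-row=7; cleared 0 line(s) (total 0); column heights now [0 1 8 9 9 0], max=9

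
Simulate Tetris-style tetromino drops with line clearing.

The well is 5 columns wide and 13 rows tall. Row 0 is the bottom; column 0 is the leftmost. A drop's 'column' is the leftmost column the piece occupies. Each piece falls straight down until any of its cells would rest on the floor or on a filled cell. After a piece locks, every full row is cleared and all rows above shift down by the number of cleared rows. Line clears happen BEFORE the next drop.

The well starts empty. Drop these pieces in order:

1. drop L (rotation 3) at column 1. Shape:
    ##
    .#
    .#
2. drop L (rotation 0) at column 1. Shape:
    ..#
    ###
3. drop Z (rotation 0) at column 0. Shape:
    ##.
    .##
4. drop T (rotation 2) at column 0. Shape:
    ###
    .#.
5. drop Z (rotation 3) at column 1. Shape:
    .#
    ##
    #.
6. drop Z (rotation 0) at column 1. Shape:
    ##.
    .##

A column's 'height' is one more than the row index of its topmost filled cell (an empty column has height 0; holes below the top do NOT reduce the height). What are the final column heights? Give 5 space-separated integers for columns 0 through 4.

Answer: 8 13 13 12 0

Derivation:
Drop 1: L rot3 at col 1 lands with bottom-row=0; cleared 0 line(s) (total 0); column heights now [0 3 3 0 0], max=3
Drop 2: L rot0 at col 1 lands with bottom-row=3; cleared 0 line(s) (total 0); column heights now [0 4 4 5 0], max=5
Drop 3: Z rot0 at col 0 lands with bottom-row=4; cleared 0 line(s) (total 0); column heights now [6 6 5 5 0], max=6
Drop 4: T rot2 at col 0 lands with bottom-row=6; cleared 0 line(s) (total 0); column heights now [8 8 8 5 0], max=8
Drop 5: Z rot3 at col 1 lands with bottom-row=8; cleared 0 line(s) (total 0); column heights now [8 10 11 5 0], max=11
Drop 6: Z rot0 at col 1 lands with bottom-row=11; cleared 0 line(s) (total 0); column heights now [8 13 13 12 0], max=13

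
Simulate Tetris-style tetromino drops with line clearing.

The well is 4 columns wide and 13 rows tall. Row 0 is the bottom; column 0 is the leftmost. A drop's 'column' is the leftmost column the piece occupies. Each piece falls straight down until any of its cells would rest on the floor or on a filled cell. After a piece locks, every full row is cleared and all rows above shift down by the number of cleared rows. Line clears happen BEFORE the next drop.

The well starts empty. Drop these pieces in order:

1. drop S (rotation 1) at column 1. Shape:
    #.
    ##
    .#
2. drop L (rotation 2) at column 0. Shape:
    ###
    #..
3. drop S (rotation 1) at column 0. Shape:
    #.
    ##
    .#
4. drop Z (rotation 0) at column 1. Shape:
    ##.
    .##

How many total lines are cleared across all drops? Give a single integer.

Answer: 1

Derivation:
Drop 1: S rot1 at col 1 lands with bottom-row=0; cleared 0 line(s) (total 0); column heights now [0 3 2 0], max=3
Drop 2: L rot2 at col 0 lands with bottom-row=2; cleared 0 line(s) (total 0); column heights now [4 4 4 0], max=4
Drop 3: S rot1 at col 0 lands with bottom-row=4; cleared 0 line(s) (total 0); column heights now [7 6 4 0], max=7
Drop 4: Z rot0 at col 1 lands with bottom-row=5; cleared 1 line(s) (total 1); column heights now [6 6 6 0], max=6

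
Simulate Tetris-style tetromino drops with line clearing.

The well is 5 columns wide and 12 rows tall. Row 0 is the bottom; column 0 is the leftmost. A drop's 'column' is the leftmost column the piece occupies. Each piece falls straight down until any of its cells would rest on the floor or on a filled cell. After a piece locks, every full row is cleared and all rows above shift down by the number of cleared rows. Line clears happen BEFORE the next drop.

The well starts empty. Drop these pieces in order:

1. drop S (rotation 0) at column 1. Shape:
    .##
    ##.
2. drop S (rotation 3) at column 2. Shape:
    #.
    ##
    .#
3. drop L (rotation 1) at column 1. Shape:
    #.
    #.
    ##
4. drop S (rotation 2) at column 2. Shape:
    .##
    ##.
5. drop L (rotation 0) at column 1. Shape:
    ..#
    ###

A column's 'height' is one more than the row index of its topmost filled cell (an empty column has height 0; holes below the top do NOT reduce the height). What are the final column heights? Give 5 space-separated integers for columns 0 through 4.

Drop 1: S rot0 at col 1 lands with bottom-row=0; cleared 0 line(s) (total 0); column heights now [0 1 2 2 0], max=2
Drop 2: S rot3 at col 2 lands with bottom-row=2; cleared 0 line(s) (total 0); column heights now [0 1 5 4 0], max=5
Drop 3: L rot1 at col 1 lands with bottom-row=5; cleared 0 line(s) (total 0); column heights now [0 8 6 4 0], max=8
Drop 4: S rot2 at col 2 lands with bottom-row=6; cleared 0 line(s) (total 0); column heights now [0 8 7 8 8], max=8
Drop 5: L rot0 at col 1 lands with bottom-row=8; cleared 0 line(s) (total 0); column heights now [0 9 9 10 8], max=10

Answer: 0 9 9 10 8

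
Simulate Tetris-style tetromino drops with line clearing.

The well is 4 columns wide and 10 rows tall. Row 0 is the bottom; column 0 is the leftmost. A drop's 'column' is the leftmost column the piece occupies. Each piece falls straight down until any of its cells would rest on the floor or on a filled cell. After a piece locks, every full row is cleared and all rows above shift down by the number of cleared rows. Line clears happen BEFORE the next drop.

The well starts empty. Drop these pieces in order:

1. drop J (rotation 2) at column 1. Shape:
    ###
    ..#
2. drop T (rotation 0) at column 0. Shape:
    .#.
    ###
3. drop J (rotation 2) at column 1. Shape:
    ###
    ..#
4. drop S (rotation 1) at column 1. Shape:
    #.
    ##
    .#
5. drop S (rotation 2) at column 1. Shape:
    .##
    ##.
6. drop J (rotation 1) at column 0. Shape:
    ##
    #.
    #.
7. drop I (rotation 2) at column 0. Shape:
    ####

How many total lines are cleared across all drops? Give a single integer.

Answer: 2

Derivation:
Drop 1: J rot2 at col 1 lands with bottom-row=0; cleared 0 line(s) (total 0); column heights now [0 2 2 2], max=2
Drop 2: T rot0 at col 0 lands with bottom-row=2; cleared 0 line(s) (total 0); column heights now [3 4 3 2], max=4
Drop 3: J rot2 at col 1 lands with bottom-row=3; cleared 0 line(s) (total 0); column heights now [3 5 5 5], max=5
Drop 4: S rot1 at col 1 lands with bottom-row=5; cleared 0 line(s) (total 0); column heights now [3 8 7 5], max=8
Drop 5: S rot2 at col 1 lands with bottom-row=8; cleared 0 line(s) (total 0); column heights now [3 9 10 10], max=10
Drop 6: J rot1 at col 0 lands with bottom-row=7; cleared 1 line(s) (total 1); column heights now [9 9 9 5], max=9
Drop 7: I rot2 at col 0 lands with bottom-row=9; cleared 1 line(s) (total 2); column heights now [9 9 9 5], max=9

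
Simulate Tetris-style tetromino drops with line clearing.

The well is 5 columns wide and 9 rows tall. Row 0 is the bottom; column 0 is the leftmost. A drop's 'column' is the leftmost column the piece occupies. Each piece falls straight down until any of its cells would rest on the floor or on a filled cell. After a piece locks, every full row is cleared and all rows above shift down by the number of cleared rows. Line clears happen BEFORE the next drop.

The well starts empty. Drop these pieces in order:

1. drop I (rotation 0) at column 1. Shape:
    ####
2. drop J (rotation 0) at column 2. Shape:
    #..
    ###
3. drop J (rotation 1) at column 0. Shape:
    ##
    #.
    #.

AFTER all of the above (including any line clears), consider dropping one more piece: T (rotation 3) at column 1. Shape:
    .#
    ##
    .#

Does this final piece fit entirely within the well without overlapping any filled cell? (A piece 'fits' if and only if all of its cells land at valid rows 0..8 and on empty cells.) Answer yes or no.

Drop 1: I rot0 at col 1 lands with bottom-row=0; cleared 0 line(s) (total 0); column heights now [0 1 1 1 1], max=1
Drop 2: J rot0 at col 2 lands with bottom-row=1; cleared 0 line(s) (total 0); column heights now [0 1 3 2 2], max=3
Drop 3: J rot1 at col 0 lands with bottom-row=0; cleared 1 line(s) (total 1); column heights now [2 2 2 1 1], max=2
Test piece T rot3 at col 1 (width 2): heights before test = [2 2 2 1 1]; fits = True

Answer: yes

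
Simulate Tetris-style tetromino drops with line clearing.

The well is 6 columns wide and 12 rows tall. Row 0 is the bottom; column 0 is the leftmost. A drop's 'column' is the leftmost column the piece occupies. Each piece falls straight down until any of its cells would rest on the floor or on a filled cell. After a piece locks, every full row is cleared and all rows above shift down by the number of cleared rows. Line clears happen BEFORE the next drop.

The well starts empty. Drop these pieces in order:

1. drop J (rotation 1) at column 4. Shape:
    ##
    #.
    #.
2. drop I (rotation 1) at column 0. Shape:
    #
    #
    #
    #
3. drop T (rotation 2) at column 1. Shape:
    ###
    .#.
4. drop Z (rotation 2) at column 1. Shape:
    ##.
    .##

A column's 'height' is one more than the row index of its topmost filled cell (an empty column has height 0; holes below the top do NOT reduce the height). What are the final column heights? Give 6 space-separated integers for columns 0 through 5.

Drop 1: J rot1 at col 4 lands with bottom-row=0; cleared 0 line(s) (total 0); column heights now [0 0 0 0 3 3], max=3
Drop 2: I rot1 at col 0 lands with bottom-row=0; cleared 0 line(s) (total 0); column heights now [4 0 0 0 3 3], max=4
Drop 3: T rot2 at col 1 lands with bottom-row=0; cleared 0 line(s) (total 0); column heights now [4 2 2 2 3 3], max=4
Drop 4: Z rot2 at col 1 lands with bottom-row=2; cleared 0 line(s) (total 0); column heights now [4 4 4 3 3 3], max=4

Answer: 4 4 4 3 3 3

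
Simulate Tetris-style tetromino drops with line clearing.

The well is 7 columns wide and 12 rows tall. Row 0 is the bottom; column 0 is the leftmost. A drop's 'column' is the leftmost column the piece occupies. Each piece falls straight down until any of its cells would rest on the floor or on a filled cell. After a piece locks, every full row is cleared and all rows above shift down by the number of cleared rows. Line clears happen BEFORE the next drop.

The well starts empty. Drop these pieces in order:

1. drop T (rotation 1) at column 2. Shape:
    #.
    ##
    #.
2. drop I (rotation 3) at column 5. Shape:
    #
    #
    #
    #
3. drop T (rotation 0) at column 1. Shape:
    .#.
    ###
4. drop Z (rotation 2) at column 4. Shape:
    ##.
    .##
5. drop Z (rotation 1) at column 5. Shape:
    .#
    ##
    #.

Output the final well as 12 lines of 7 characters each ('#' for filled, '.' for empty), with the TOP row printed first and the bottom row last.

Drop 1: T rot1 at col 2 lands with bottom-row=0; cleared 0 line(s) (total 0); column heights now [0 0 3 2 0 0 0], max=3
Drop 2: I rot3 at col 5 lands with bottom-row=0; cleared 0 line(s) (total 0); column heights now [0 0 3 2 0 4 0], max=4
Drop 3: T rot0 at col 1 lands with bottom-row=3; cleared 0 line(s) (total 0); column heights now [0 4 5 4 0 4 0], max=5
Drop 4: Z rot2 at col 4 lands with bottom-row=4; cleared 0 line(s) (total 0); column heights now [0 4 5 4 6 6 5], max=6
Drop 5: Z rot1 at col 5 lands with bottom-row=6; cleared 0 line(s) (total 0); column heights now [0 4 5 4 6 8 9], max=9

Answer: .......
.......
.......
......#
.....##
.....#.
....##.
..#..##
.###.#.
..#..#.
..##.#.
..#..#.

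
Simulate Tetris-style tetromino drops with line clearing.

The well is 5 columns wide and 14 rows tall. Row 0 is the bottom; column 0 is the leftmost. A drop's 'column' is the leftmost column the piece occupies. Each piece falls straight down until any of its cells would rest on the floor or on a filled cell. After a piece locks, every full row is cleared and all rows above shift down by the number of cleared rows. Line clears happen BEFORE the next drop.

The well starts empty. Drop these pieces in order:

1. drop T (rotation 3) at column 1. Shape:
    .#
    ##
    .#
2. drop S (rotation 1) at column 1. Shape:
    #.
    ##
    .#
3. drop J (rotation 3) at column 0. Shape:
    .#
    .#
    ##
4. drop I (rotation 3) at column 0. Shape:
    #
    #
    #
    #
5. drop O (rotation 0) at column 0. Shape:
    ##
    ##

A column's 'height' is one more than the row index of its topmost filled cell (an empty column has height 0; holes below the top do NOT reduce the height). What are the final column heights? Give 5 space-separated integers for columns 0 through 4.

Drop 1: T rot3 at col 1 lands with bottom-row=0; cleared 0 line(s) (total 0); column heights now [0 2 3 0 0], max=3
Drop 2: S rot1 at col 1 lands with bottom-row=3; cleared 0 line(s) (total 0); column heights now [0 6 5 0 0], max=6
Drop 3: J rot3 at col 0 lands with bottom-row=6; cleared 0 line(s) (total 0); column heights now [7 9 5 0 0], max=9
Drop 4: I rot3 at col 0 lands with bottom-row=7; cleared 0 line(s) (total 0); column heights now [11 9 5 0 0], max=11
Drop 5: O rot0 at col 0 lands with bottom-row=11; cleared 0 line(s) (total 0); column heights now [13 13 5 0 0], max=13

Answer: 13 13 5 0 0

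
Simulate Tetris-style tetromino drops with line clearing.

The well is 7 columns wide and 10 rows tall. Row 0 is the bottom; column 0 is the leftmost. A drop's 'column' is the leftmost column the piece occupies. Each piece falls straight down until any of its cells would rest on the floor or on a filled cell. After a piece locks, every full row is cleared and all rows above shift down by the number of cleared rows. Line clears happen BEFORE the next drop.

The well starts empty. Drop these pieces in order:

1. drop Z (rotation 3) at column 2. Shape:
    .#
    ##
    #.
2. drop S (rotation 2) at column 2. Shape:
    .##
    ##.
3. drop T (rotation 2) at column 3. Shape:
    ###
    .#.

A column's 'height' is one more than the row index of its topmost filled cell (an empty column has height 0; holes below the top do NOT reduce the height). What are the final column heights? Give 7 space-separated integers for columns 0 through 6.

Drop 1: Z rot3 at col 2 lands with bottom-row=0; cleared 0 line(s) (total 0); column heights now [0 0 2 3 0 0 0], max=3
Drop 2: S rot2 at col 2 lands with bottom-row=3; cleared 0 line(s) (total 0); column heights now [0 0 4 5 5 0 0], max=5
Drop 3: T rot2 at col 3 lands with bottom-row=5; cleared 0 line(s) (total 0); column heights now [0 0 4 7 7 7 0], max=7

Answer: 0 0 4 7 7 7 0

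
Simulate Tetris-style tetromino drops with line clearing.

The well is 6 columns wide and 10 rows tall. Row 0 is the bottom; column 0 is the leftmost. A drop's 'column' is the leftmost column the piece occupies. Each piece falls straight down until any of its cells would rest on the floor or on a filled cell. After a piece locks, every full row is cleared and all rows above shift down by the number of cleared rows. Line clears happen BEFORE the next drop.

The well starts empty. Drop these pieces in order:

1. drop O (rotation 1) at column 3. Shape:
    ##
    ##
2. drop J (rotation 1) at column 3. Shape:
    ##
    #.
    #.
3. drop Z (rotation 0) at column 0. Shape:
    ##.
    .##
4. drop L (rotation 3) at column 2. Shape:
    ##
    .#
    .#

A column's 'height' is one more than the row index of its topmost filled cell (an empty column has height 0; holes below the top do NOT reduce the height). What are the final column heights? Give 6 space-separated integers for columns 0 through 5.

Answer: 2 2 8 8 5 0

Derivation:
Drop 1: O rot1 at col 3 lands with bottom-row=0; cleared 0 line(s) (total 0); column heights now [0 0 0 2 2 0], max=2
Drop 2: J rot1 at col 3 lands with bottom-row=2; cleared 0 line(s) (total 0); column heights now [0 0 0 5 5 0], max=5
Drop 3: Z rot0 at col 0 lands with bottom-row=0; cleared 0 line(s) (total 0); column heights now [2 2 1 5 5 0], max=5
Drop 4: L rot3 at col 2 lands with bottom-row=5; cleared 0 line(s) (total 0); column heights now [2 2 8 8 5 0], max=8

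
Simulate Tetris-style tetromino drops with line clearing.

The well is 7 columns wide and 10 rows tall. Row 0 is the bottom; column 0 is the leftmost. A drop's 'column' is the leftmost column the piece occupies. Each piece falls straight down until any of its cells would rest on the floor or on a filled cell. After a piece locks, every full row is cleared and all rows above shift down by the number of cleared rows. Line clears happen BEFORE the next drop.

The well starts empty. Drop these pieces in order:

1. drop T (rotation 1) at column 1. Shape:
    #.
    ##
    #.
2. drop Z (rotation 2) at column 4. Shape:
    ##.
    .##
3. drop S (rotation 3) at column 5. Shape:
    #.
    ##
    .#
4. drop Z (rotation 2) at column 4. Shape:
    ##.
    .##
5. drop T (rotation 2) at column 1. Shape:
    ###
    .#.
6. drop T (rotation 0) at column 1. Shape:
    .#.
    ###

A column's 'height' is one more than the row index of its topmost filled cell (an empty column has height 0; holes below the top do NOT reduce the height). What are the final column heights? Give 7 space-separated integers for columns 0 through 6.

Drop 1: T rot1 at col 1 lands with bottom-row=0; cleared 0 line(s) (total 0); column heights now [0 3 2 0 0 0 0], max=3
Drop 2: Z rot2 at col 4 lands with bottom-row=0; cleared 0 line(s) (total 0); column heights now [0 3 2 0 2 2 1], max=3
Drop 3: S rot3 at col 5 lands with bottom-row=1; cleared 0 line(s) (total 0); column heights now [0 3 2 0 2 4 3], max=4
Drop 4: Z rot2 at col 4 lands with bottom-row=4; cleared 0 line(s) (total 0); column heights now [0 3 2 0 6 6 5], max=6
Drop 5: T rot2 at col 1 lands with bottom-row=2; cleared 0 line(s) (total 0); column heights now [0 4 4 4 6 6 5], max=6
Drop 6: T rot0 at col 1 lands with bottom-row=4; cleared 0 line(s) (total 0); column heights now [0 5 6 5 6 6 5], max=6

Answer: 0 5 6 5 6 6 5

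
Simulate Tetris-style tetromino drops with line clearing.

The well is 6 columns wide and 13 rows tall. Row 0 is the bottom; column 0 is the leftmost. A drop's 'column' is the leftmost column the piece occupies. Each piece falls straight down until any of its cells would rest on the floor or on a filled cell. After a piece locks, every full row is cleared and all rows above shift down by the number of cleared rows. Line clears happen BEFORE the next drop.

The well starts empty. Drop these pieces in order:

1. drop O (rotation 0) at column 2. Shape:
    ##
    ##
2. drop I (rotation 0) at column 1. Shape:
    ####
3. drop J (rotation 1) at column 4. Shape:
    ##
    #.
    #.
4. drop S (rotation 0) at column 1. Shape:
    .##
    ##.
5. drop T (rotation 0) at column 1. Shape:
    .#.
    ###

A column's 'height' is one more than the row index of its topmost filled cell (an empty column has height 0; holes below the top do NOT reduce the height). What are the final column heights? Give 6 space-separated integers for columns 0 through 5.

Drop 1: O rot0 at col 2 lands with bottom-row=0; cleared 0 line(s) (total 0); column heights now [0 0 2 2 0 0], max=2
Drop 2: I rot0 at col 1 lands with bottom-row=2; cleared 0 line(s) (total 0); column heights now [0 3 3 3 3 0], max=3
Drop 3: J rot1 at col 4 lands with bottom-row=3; cleared 0 line(s) (total 0); column heights now [0 3 3 3 6 6], max=6
Drop 4: S rot0 at col 1 lands with bottom-row=3; cleared 0 line(s) (total 0); column heights now [0 4 5 5 6 6], max=6
Drop 5: T rot0 at col 1 lands with bottom-row=5; cleared 0 line(s) (total 0); column heights now [0 6 7 6 6 6], max=7

Answer: 0 6 7 6 6 6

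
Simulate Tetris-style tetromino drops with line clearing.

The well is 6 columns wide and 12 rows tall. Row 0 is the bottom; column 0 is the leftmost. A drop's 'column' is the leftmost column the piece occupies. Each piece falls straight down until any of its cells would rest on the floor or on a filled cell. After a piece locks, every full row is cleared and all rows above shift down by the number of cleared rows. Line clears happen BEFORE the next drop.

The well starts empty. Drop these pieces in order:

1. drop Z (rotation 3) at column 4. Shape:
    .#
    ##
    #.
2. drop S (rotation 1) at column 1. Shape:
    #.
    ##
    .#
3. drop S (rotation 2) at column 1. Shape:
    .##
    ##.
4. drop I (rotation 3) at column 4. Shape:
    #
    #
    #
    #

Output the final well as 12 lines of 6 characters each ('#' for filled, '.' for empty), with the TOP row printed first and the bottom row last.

Answer: ......
......
......
......
......
......
....#.
..###.
.##.#.
.#..##
.##.##
..#.#.

Derivation:
Drop 1: Z rot3 at col 4 lands with bottom-row=0; cleared 0 line(s) (total 0); column heights now [0 0 0 0 2 3], max=3
Drop 2: S rot1 at col 1 lands with bottom-row=0; cleared 0 line(s) (total 0); column heights now [0 3 2 0 2 3], max=3
Drop 3: S rot2 at col 1 lands with bottom-row=3; cleared 0 line(s) (total 0); column heights now [0 4 5 5 2 3], max=5
Drop 4: I rot3 at col 4 lands with bottom-row=2; cleared 0 line(s) (total 0); column heights now [0 4 5 5 6 3], max=6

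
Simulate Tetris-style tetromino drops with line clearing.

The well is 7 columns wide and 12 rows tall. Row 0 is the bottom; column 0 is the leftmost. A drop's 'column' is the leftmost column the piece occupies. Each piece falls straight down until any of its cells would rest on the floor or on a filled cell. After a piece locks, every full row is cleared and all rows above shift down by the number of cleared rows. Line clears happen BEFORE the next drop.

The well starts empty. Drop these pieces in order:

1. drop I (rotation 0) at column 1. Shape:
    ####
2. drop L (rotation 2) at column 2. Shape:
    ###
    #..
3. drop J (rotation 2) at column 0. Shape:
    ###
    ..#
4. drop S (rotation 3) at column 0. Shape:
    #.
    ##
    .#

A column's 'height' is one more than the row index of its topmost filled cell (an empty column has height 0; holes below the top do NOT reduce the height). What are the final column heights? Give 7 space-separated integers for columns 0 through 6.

Answer: 8 7 5 3 3 0 0

Derivation:
Drop 1: I rot0 at col 1 lands with bottom-row=0; cleared 0 line(s) (total 0); column heights now [0 1 1 1 1 0 0], max=1
Drop 2: L rot2 at col 2 lands with bottom-row=1; cleared 0 line(s) (total 0); column heights now [0 1 3 3 3 0 0], max=3
Drop 3: J rot2 at col 0 lands with bottom-row=3; cleared 0 line(s) (total 0); column heights now [5 5 5 3 3 0 0], max=5
Drop 4: S rot3 at col 0 lands with bottom-row=5; cleared 0 line(s) (total 0); column heights now [8 7 5 3 3 0 0], max=8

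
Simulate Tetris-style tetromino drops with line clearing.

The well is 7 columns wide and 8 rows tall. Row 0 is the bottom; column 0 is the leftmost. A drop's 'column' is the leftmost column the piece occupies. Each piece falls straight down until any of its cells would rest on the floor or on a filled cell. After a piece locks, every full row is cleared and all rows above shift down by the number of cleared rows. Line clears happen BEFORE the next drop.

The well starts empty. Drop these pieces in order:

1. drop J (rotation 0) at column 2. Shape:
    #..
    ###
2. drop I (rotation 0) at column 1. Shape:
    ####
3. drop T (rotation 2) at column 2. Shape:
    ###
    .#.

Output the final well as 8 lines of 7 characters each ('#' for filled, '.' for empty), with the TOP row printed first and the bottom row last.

Answer: .......
.......
.......
..###..
...#...
.####..
..#....
..###..

Derivation:
Drop 1: J rot0 at col 2 lands with bottom-row=0; cleared 0 line(s) (total 0); column heights now [0 0 2 1 1 0 0], max=2
Drop 2: I rot0 at col 1 lands with bottom-row=2; cleared 0 line(s) (total 0); column heights now [0 3 3 3 3 0 0], max=3
Drop 3: T rot2 at col 2 lands with bottom-row=3; cleared 0 line(s) (total 0); column heights now [0 3 5 5 5 0 0], max=5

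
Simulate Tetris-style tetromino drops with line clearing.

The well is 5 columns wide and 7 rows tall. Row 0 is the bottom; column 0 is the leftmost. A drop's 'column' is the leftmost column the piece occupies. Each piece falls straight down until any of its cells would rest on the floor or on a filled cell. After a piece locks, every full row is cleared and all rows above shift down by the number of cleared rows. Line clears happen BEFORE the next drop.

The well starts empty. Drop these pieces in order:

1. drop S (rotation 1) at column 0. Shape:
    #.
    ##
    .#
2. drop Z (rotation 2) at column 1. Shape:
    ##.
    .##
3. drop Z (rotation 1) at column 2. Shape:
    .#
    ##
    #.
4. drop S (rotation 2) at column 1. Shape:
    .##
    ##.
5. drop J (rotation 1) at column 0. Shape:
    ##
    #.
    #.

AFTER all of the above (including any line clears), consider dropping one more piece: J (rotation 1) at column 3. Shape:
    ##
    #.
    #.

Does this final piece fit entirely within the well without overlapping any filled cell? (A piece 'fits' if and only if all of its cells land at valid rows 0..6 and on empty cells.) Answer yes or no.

Answer: no

Derivation:
Drop 1: S rot1 at col 0 lands with bottom-row=0; cleared 0 line(s) (total 0); column heights now [3 2 0 0 0], max=3
Drop 2: Z rot2 at col 1 lands with bottom-row=1; cleared 0 line(s) (total 0); column heights now [3 3 3 2 0], max=3
Drop 3: Z rot1 at col 2 lands with bottom-row=3; cleared 0 line(s) (total 0); column heights now [3 3 5 6 0], max=6
Drop 4: S rot2 at col 1 lands with bottom-row=5; cleared 0 line(s) (total 0); column heights now [3 6 7 7 0], max=7
Drop 5: J rot1 at col 0 lands with bottom-row=4; cleared 0 line(s) (total 0); column heights now [7 7 7 7 0], max=7
Test piece J rot1 at col 3 (width 2): heights before test = [7 7 7 7 0]; fits = False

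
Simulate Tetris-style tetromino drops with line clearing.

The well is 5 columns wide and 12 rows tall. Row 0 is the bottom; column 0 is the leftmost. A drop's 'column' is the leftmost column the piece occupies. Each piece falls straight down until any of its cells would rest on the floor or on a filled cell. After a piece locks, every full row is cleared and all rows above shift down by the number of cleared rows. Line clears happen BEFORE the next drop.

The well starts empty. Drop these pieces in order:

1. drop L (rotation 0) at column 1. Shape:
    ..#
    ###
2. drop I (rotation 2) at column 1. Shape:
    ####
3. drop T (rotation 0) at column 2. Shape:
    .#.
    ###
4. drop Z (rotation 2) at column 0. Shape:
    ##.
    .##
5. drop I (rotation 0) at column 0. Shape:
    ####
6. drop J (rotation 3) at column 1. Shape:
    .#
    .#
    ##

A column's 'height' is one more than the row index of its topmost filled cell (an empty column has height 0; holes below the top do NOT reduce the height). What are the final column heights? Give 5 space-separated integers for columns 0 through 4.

Drop 1: L rot0 at col 1 lands with bottom-row=0; cleared 0 line(s) (total 0); column heights now [0 1 1 2 0], max=2
Drop 2: I rot2 at col 1 lands with bottom-row=2; cleared 0 line(s) (total 0); column heights now [0 3 3 3 3], max=3
Drop 3: T rot0 at col 2 lands with bottom-row=3; cleared 0 line(s) (total 0); column heights now [0 3 4 5 4], max=5
Drop 4: Z rot2 at col 0 lands with bottom-row=4; cleared 0 line(s) (total 0); column heights now [6 6 5 5 4], max=6
Drop 5: I rot0 at col 0 lands with bottom-row=6; cleared 0 line(s) (total 0); column heights now [7 7 7 7 4], max=7
Drop 6: J rot3 at col 1 lands with bottom-row=7; cleared 0 line(s) (total 0); column heights now [7 8 10 7 4], max=10

Answer: 7 8 10 7 4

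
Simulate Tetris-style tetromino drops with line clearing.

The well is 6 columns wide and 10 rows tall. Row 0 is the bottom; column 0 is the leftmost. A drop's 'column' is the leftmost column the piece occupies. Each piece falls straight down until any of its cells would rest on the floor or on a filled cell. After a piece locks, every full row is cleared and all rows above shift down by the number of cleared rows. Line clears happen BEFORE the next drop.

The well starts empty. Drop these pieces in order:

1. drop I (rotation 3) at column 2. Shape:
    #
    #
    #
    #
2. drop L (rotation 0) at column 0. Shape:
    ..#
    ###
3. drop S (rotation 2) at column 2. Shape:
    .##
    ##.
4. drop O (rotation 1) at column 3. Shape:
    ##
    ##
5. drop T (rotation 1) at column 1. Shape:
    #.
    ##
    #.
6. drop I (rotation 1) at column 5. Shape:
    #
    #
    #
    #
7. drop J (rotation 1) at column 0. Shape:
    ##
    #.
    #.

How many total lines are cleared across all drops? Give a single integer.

Drop 1: I rot3 at col 2 lands with bottom-row=0; cleared 0 line(s) (total 0); column heights now [0 0 4 0 0 0], max=4
Drop 2: L rot0 at col 0 lands with bottom-row=4; cleared 0 line(s) (total 0); column heights now [5 5 6 0 0 0], max=6
Drop 3: S rot2 at col 2 lands with bottom-row=6; cleared 0 line(s) (total 0); column heights now [5 5 7 8 8 0], max=8
Drop 4: O rot1 at col 3 lands with bottom-row=8; cleared 0 line(s) (total 0); column heights now [5 5 7 10 10 0], max=10
Drop 5: T rot1 at col 1 lands with bottom-row=6; cleared 0 line(s) (total 0); column heights now [5 9 8 10 10 0], max=10
Drop 6: I rot1 at col 5 lands with bottom-row=0; cleared 0 line(s) (total 0); column heights now [5 9 8 10 10 4], max=10
Drop 7: J rot1 at col 0 lands with bottom-row=7; cleared 0 line(s) (total 0); column heights now [10 10 8 10 10 4], max=10

Answer: 0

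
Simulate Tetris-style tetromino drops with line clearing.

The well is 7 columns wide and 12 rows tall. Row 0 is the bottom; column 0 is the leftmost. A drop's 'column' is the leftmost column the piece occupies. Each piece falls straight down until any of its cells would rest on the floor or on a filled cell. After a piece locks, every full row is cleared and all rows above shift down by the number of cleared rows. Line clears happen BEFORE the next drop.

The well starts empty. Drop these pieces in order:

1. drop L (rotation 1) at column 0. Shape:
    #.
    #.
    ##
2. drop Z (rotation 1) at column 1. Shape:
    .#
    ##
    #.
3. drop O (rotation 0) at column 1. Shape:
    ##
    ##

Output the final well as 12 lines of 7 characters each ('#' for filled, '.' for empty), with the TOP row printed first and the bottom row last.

Answer: .......
.......
.......
.......
.......
.......
.##....
.##....
..#....
###....
##.....
##.....

Derivation:
Drop 1: L rot1 at col 0 lands with bottom-row=0; cleared 0 line(s) (total 0); column heights now [3 1 0 0 0 0 0], max=3
Drop 2: Z rot1 at col 1 lands with bottom-row=1; cleared 0 line(s) (total 0); column heights now [3 3 4 0 0 0 0], max=4
Drop 3: O rot0 at col 1 lands with bottom-row=4; cleared 0 line(s) (total 0); column heights now [3 6 6 0 0 0 0], max=6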